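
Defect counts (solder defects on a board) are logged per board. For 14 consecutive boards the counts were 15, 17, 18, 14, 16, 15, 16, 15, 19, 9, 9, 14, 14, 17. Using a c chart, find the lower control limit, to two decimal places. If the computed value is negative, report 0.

c̄ = (15 + 17 + 18 + 14 + 16 + 15 + 16 + 15 + 19 + 9 + 9 + 14 + 14 + 17) / 14 = 208 / 14 = 14.8571
LCL = c̄ − 3√c̄ = 14.8571 − 3 × 3.8545 = 3.2937

3.29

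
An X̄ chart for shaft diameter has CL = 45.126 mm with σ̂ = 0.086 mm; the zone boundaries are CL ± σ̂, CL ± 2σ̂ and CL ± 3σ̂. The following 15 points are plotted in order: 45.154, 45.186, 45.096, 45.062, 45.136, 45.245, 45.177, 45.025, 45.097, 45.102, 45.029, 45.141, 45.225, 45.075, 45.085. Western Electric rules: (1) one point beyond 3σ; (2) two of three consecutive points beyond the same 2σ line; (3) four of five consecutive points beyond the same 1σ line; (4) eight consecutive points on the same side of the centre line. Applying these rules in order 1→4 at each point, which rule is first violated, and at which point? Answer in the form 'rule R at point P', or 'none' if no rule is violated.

none

Zone of each point (C = within 1σ̂, B = 1σ̂–2σ̂, A = 2σ̂–3σ̂, * = beyond 3σ̂; sign = side of CL): 1:+C, 2:+C, 3:-C, 4:-C, 5:+C, 6:+B, 7:+C, 8:-B, 9:-C, 10:-C, 11:-B, 12:+C, 13:+B, 14:-C, 15:-C
No rule fires across all 15 points.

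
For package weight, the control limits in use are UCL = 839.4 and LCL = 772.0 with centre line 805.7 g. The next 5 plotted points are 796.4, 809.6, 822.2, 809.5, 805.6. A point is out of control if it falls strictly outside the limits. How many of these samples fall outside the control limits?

0

All 5 points lie within [772.0, 839.4].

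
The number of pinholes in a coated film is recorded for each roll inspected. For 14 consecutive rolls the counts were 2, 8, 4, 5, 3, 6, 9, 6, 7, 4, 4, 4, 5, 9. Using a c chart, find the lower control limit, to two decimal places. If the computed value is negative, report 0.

c̄ = (2 + 8 + 4 + 5 + 3 + 6 + 9 + 6 + 7 + 4 + 4 + 4 + 5 + 9) / 14 = 76 / 14 = 5.4286
LCL = c̄ − 3√c̄ = 5.4286 − 3 × 2.3299 = -1.5612 → 0 (cannot be negative)

0.00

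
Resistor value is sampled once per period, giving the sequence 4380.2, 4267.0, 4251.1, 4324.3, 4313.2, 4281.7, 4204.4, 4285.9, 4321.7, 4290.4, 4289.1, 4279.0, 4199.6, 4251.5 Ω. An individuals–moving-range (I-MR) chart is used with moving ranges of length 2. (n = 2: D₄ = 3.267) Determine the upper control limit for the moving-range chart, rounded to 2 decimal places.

Moving ranges: 113.2, 15.9, 73.2, 11.1, 31.5, 77.3, 81.5, 35.8, 31.3, 1.3, 10.1, 79.4, 51.9; M̄R̄ = 613.5000 / 13 = 47.1923
UCL_MR = D₄·M̄R̄ = 3.267 × 47.1923 = 154.1773

154.18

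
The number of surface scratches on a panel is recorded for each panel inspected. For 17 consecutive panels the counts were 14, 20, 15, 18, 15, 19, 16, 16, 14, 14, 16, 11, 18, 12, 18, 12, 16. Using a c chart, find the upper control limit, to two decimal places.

27.35

c̄ = (14 + 20 + 15 + 18 + 15 + 19 + 16 + 16 + 14 + 14 + 16 + 11 + 18 + 12 + 18 + 12 + 16) / 17 = 264 / 17 = 15.5294
UCL = c̄ + 3√c̄ = 15.5294 + 3 × √15.5294 = 15.5294 + 3 × 3.9407 = 27.3516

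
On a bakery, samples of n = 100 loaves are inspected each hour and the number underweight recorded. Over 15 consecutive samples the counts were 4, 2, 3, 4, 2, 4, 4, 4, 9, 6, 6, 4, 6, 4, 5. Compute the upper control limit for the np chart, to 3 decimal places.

p̄ = Σdᵢ / (k·n) = 67 / (15 × 100) = 0.04467
UCL = np̄ + 3·√(np̄(1−p̄)) = 4.4667 + 3 × √(4.4667×0.95533) = 4.4667 + 3 × 2.0657 = 10.6638

10.664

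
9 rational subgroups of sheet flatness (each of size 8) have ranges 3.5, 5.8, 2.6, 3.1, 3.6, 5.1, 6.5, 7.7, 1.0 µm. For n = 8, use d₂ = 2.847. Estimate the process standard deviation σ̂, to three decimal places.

1.518

R̄ = (3.5 + 5.8 + 2.6 + 3.1 + 3.6 + 5.1 + 6.5 + 7.7 + 1.0) / 9 = 4.3222
σ̂ = R̄ / d₂ = 4.3222 / 2.847 = 1.5182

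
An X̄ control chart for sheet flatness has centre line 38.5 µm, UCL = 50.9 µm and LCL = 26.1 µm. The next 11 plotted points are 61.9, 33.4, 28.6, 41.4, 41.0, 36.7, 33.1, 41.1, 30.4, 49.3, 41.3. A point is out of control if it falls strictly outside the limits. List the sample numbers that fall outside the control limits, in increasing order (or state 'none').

Compare each point to [26.1, 50.9]: sample 1 = 61.9 > UCL.

1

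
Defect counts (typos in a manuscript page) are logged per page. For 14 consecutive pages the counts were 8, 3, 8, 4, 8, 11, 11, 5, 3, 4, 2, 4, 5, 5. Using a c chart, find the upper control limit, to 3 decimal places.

c̄ = (8 + 3 + 8 + 4 + 8 + 11 + 11 + 5 + 3 + 4 + 2 + 4 + 5 + 5) / 14 = 81 / 14 = 5.7857
UCL = c̄ + 3√c̄ = 5.7857 + 3 × √5.7857 = 5.7857 + 3 × 2.4054 = 13.0018

13.002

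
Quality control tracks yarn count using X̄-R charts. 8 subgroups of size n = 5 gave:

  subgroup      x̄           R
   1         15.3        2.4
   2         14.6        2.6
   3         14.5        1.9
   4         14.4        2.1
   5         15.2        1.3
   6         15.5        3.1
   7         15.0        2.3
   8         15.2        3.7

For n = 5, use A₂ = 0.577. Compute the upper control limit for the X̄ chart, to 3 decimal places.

X̄̄ = (15.3 + 14.6 + 14.5 + 14.4 + 15.2 + 15.5 + 15.0 + 15.2) / 8 = 119.7000 / 8 = 14.9625
R̄ = (2.4 + 2.6 + 1.9 + 2.1 + 1.3 + 3.1 + 2.3 + 3.7) / 8 = 19.4000 / 8 = 2.4250
UCL = X̄̄ + A₂·R̄ = 14.9625 + 0.577 × 2.4250 = 16.3617

16.362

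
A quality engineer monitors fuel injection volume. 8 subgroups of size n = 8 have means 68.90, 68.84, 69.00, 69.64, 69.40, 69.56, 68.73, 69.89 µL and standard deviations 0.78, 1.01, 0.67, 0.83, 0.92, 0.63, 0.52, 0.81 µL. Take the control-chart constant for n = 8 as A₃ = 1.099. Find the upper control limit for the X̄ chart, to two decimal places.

70.09

X̄̄ = (68.90 + 68.84 + 69.00 + 69.64 + 69.40 + 69.56 + 68.73 + 69.89) / 8 = 69.2450
s̄ = (0.78 + 1.01 + 0.67 + 0.83 + 0.92 + 0.63 + 0.52 + 0.81) / 8 = 0.7712
UCL = X̄̄ + A₃·s̄ = 69.2450 + 1.099 × 0.7712 = 70.0926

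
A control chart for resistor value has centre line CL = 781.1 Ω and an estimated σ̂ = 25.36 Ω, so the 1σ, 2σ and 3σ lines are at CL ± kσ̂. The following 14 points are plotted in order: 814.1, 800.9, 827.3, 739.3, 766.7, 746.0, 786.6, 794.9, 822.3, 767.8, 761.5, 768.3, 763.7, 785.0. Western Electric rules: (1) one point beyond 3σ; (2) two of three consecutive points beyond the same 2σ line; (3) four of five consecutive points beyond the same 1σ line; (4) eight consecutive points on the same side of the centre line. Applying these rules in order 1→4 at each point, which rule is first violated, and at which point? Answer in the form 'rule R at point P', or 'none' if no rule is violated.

none

Zone of each point (C = within 1σ̂, B = 1σ̂–2σ̂, A = 2σ̂–3σ̂, * = beyond 3σ̂; sign = side of CL): 1:+B, 2:+C, 3:+B, 4:-B, 5:-C, 6:-B, 7:+C, 8:+C, 9:+B, 10:-C, 11:-C, 12:-C, 13:-C, 14:+C
No rule fires across all 14 points.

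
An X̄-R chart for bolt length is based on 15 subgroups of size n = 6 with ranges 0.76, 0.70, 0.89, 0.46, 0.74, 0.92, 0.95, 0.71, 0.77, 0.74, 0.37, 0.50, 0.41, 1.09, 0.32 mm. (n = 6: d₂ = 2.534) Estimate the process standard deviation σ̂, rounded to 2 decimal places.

R̄ = (0.76 + 0.70 + 0.89 + 0.46 + 0.74 + 0.92 + 0.95 + 0.71 + 0.77 + 0.74 + 0.37 + 0.50 + 0.41 + 1.09 + 0.32) / 15 = 0.6887
σ̂ = R̄ / d₂ = 0.6887 / 2.534 = 0.2718

0.27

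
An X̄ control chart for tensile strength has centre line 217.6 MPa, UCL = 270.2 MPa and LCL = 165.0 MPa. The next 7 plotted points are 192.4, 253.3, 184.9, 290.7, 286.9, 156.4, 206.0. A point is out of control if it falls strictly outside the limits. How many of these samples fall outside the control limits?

Compare each point to [165.0, 270.2]: sample 4 = 290.7 > UCL; sample 5 = 286.9 > UCL; sample 6 = 156.4 < LCL.

3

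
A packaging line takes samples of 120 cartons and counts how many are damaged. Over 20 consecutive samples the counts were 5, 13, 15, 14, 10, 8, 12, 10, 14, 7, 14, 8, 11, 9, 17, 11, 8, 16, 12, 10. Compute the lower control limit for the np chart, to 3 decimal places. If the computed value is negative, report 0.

p̄ = Σdᵢ / (k·n) = 224 / (20 × 120) = 0.09333
LCL = np̄ − 3·√(np̄(1−p̄)) = 11.2000 − 3 × 3.1866 = 1.6401

1.640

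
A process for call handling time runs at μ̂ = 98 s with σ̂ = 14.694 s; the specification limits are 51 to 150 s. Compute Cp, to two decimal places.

Cp = (USL − LSL) / (6σ̂) = (150 − 51) / (6 × 14.694) = 99.0000 / 88.1640 = 1.1229

1.12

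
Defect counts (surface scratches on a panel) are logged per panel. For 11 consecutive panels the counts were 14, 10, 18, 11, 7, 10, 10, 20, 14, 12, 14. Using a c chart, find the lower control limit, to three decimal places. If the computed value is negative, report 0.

2.025

c̄ = (14 + 10 + 18 + 11 + 7 + 10 + 10 + 20 + 14 + 12 + 14) / 11 = 140 / 11 = 12.7273
LCL = c̄ − 3√c̄ = 12.7273 − 3 × 3.5675 = 2.0247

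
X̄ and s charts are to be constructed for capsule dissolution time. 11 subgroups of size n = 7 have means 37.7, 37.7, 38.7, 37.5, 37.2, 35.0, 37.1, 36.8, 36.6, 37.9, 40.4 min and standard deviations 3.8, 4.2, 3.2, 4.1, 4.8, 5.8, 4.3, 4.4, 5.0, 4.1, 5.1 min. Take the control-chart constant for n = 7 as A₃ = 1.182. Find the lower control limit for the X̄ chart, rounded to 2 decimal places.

32.27

X̄̄ = (37.7 + 37.7 + 38.7 + 37.5 + 37.2 + 35.0 + 37.1 + 36.8 + 36.6 + 37.9 + 40.4) / 11 = 37.5091
s̄ = (3.8 + 4.2 + 3.2 + 4.1 + 4.8 + 5.8 + 4.3 + 4.4 + 5.0 + 4.1 + 5.1) / 11 = 4.4364
LCL = X̄̄ − A₃·s̄ = 37.5091 − 1.182 × 4.4364 = 32.2653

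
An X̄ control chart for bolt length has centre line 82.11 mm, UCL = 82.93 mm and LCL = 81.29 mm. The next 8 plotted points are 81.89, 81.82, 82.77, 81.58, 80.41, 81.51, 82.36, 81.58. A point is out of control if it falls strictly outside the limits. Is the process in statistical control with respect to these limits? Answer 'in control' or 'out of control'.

Compare each point to [81.29, 82.93]: sample 5 = 80.41 < LCL.

out of control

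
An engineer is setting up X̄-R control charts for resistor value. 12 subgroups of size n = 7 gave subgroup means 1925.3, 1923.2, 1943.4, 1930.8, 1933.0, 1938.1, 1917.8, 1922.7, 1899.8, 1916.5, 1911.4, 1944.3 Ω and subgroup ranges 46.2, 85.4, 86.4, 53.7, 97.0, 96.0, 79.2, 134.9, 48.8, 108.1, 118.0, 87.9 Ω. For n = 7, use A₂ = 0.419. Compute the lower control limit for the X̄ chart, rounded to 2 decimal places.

1889.16

X̄̄ = (1925.3 + 1923.2 + 1943.4 + 1930.8 + 1933.0 + 1938.1 + 1917.8 + 1922.7 + 1899.8 + 1916.5 + 1911.4 + 1944.3) / 12 = 23106.3000 / 12 = 1925.5250
R̄ = (46.2 + 85.4 + 86.4 + 53.7 + 97.0 + 96.0 + 79.2 + 134.9 + 48.8 + 108.1 + 118.0 + 87.9) / 12 = 1041.6000 / 12 = 86.8000
LCL = X̄̄ − A₂·R̄ = 1925.5250 − 0.419 × 86.8000 = 1889.1558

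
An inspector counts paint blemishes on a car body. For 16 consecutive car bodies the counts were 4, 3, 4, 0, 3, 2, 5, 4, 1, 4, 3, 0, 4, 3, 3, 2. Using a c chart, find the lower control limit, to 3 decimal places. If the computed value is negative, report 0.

c̄ = (4 + 3 + 4 + 0 + 3 + 2 + 5 + 4 + 1 + 4 + 3 + 0 + 4 + 3 + 3 + 2) / 16 = 45 / 16 = 2.8125
LCL = c̄ − 3√c̄ = 2.8125 − 3 × 1.6771 = -2.2187 → 0 (cannot be negative)

0.000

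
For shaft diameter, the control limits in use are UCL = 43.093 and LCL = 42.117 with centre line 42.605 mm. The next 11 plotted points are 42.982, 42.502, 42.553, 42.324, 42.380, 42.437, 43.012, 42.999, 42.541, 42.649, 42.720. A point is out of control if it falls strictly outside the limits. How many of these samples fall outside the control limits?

0

All 11 points lie within [42.117, 43.093].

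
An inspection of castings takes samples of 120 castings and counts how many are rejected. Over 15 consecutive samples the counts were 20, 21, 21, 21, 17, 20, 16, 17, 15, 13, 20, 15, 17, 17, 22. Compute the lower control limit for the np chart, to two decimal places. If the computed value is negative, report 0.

p̄ = Σdᵢ / (k·n) = 272 / (15 × 120) = 0.15111
LCL = np̄ − 3·√(np̄(1−p̄)) = 18.1333 − 3 × 3.9234 = 6.3631

6.36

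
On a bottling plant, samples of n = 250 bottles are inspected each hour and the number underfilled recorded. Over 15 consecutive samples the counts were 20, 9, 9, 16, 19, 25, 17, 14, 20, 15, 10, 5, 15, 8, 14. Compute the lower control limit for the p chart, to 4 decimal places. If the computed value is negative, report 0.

p̄ = Σdᵢ / (k·n) = 216 / (15 × 250) = 0.05760
LCL = p̄ − 3·√(p̄(1−p̄)/n) = 0.05760 − 3 × 0.01474 = 0.01339

0.0134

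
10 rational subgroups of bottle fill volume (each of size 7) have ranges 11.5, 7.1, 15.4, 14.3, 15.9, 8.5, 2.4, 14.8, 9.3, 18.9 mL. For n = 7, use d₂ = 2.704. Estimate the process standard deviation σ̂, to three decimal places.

R̄ = (11.5 + 7.1 + 15.4 + 14.3 + 15.9 + 8.5 + 2.4 + 14.8 + 9.3 + 18.9) / 10 = 11.8100
σ̂ = R̄ / d₂ = 11.8100 / 2.704 = 4.3676

4.368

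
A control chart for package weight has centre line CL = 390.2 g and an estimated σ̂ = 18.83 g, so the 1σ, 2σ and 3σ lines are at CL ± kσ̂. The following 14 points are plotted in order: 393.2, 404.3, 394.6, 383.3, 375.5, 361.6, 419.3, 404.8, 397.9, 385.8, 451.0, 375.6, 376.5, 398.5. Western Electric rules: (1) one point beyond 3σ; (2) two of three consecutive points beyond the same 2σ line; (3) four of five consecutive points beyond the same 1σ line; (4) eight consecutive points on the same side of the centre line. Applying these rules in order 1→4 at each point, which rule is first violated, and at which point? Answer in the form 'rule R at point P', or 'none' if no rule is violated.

Zone of each point (C = within 1σ̂, B = 1σ̂–2σ̂, A = 2σ̂–3σ̂, * = beyond 3σ̂; sign = side of CL): 1:+C, 2:+C, 3:+C, 4:-C, 5:-C, 6:-B, 7:+B, 8:+C, 9:+C, 10:-C, 11:+*, 12:-C, 13:-C, 14:+C
Rule 1 (one point beyond the 3σ limits) is satisfied at point 11.

rule 1 at point 11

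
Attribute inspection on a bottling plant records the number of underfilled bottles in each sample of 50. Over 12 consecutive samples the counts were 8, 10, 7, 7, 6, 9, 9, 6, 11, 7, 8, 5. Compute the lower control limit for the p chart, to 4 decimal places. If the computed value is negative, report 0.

0.0015

p̄ = Σdᵢ / (k·n) = 93 / (12 × 50) = 0.15500
LCL = p̄ − 3·√(p̄(1−p̄)/n) = 0.15500 − 3 × 0.05118 = 0.00146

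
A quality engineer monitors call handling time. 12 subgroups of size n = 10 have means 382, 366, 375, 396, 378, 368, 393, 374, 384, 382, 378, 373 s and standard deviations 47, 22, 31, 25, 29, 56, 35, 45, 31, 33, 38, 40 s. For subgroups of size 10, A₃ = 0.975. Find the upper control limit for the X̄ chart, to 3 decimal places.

414.183

X̄̄ = (382 + 366 + 375 + 396 + 378 + 368 + 393 + 374 + 384 + 382 + 378 + 373) / 12 = 379.0833
s̄ = (47 + 22 + 31 + 25 + 29 + 56 + 35 + 45 + 31 + 33 + 38 + 40) / 12 = 36.0000
UCL = X̄̄ + A₃·s̄ = 379.0833 + 0.975 × 36.0000 = 414.1833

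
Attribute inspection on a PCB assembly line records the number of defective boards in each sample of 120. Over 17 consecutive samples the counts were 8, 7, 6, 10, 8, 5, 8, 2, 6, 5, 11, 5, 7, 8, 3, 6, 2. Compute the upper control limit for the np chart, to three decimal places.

13.620

p̄ = Σdᵢ / (k·n) = 107 / (17 × 120) = 0.05245
UCL = np̄ + 3·√(np̄(1−p̄)) = 6.2941 + 3 × √(6.2941×0.94755) = 6.2941 + 3 × 2.4421 = 13.6205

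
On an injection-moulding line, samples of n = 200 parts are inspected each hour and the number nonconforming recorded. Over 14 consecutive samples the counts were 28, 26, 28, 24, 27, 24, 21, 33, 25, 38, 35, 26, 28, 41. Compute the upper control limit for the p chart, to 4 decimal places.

0.2188

p̄ = Σdᵢ / (k·n) = 404 / (14 × 200) = 0.14429
UCL = p̄ + 3·√(p̄(1−p̄)/n) = 0.14429 + 3 × √(0.14429×0.85571/200) = 0.14429 + 3 × 0.02485 = 0.21882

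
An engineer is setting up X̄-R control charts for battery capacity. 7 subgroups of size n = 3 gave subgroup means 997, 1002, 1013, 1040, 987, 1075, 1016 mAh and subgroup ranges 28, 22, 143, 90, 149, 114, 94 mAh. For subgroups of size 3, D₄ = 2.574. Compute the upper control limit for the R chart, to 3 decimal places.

235.337

R̄ = (28 + 22 + 143 + 90 + 149 + 114 + 94) / 7 = 640.0000 / 7 = 91.4286
UCL_R = D₄·R̄ = 2.574 × 91.4286 = 235.3371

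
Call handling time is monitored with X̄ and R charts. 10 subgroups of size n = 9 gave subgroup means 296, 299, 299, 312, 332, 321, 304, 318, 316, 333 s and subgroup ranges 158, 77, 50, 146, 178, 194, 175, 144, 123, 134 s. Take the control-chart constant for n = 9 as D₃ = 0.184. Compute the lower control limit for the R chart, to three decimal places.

25.374

R̄ = (158 + 77 + 50 + 146 + 178 + 194 + 175 + 144 + 123 + 134) / 10 = 1379.0000 / 10 = 137.9000
LCL_R = D₃·R̄ = 0.184 × 137.9000 = 25.3736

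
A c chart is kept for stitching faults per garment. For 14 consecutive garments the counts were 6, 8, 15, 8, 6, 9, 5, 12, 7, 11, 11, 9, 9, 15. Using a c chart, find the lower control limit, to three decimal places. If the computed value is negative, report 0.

c̄ = (6 + 8 + 15 + 8 + 6 + 9 + 5 + 12 + 7 + 11 + 11 + 9 + 9 + 15) / 14 = 131 / 14 = 9.3571
LCL = c̄ − 3√c̄ = 9.3571 − 3 × 3.0589 = 0.1803

0.180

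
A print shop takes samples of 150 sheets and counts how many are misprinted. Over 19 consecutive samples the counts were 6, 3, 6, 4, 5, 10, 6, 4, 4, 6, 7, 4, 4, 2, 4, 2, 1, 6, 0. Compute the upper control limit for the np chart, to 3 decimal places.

10.635

p̄ = Σdᵢ / (k·n) = 84 / (19 × 150) = 0.02947
UCL = np̄ + 3·√(np̄(1−p̄)) = 4.4211 + 3 × √(4.4211×0.97053) = 4.4211 + 3 × 2.0714 = 10.6353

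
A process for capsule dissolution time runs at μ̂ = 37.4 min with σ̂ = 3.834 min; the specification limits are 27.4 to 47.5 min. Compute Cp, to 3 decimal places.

Cp = (USL − LSL) / (6σ̂) = (47.5 − 27.4) / (6 × 3.834) = 20.1000 / 23.0040 = 0.8738

0.874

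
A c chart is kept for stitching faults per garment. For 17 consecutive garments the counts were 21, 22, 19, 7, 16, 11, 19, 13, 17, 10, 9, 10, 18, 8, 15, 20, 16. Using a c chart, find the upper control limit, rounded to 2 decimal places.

c̄ = (21 + 22 + 19 + 7 + 16 + 11 + 19 + 13 + 17 + 10 + 9 + 10 + 18 + 8 + 15 + 20 + 16) / 17 = 251 / 17 = 14.7647
UCL = c̄ + 3√c̄ = 14.7647 + 3 × √14.7647 = 14.7647 + 3 × 3.8425 = 26.2922

26.29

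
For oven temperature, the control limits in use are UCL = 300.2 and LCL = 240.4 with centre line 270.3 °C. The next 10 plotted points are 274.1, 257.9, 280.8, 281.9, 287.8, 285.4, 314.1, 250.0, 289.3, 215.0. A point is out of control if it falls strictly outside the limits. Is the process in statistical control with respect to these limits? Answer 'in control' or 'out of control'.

Compare each point to [240.4, 300.2]: sample 7 = 314.1 > UCL; sample 10 = 215.0 < LCL.

out of control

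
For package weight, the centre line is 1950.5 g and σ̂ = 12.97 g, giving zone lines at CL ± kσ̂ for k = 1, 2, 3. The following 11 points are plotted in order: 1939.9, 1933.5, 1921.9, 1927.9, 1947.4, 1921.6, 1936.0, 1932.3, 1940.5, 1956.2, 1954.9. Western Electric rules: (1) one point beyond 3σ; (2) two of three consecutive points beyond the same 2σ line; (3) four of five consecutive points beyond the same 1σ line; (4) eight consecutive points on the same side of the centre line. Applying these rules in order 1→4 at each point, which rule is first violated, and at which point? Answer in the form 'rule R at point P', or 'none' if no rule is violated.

Zone of each point (C = within 1σ̂, B = 1σ̂–2σ̂, A = 2σ̂–3σ̂, * = beyond 3σ̂; sign = side of CL): 1:-C, 2:-B, 3:-A, 4:-B, 5:-C, 6:-A, 7:-B, 8:-B, 9:-C, 10:+C, 11:+C
Rule 3 (four of five consecutive points beyond the same 1σ limit) is satisfied at point 6.

rule 3 at point 6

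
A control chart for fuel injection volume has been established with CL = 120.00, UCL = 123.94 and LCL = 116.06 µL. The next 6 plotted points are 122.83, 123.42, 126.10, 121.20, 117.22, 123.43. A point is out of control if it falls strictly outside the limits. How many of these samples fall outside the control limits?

1

Compare each point to [116.06, 123.94]: sample 3 = 126.10 > UCL.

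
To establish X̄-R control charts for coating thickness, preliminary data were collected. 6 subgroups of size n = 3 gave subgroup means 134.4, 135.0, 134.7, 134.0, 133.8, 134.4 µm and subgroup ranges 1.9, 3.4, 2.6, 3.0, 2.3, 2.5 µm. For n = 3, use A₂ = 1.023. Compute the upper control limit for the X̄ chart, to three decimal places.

137.060

X̄̄ = (134.4 + 135.0 + 134.7 + 134.0 + 133.8 + 134.4) / 6 = 806.3000 / 6 = 134.3833
R̄ = (1.9 + 3.4 + 2.6 + 3.0 + 2.3 + 2.5) / 6 = 15.7000 / 6 = 2.6167
UCL = X̄̄ + A₂·R̄ = 134.3833 + 1.023 × 2.6167 = 137.0602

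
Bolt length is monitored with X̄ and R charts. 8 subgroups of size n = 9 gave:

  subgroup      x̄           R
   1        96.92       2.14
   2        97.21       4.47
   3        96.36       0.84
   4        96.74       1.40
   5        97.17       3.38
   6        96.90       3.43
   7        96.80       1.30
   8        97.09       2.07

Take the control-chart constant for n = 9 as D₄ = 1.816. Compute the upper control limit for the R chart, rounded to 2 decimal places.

4.32

R̄ = (2.14 + 4.47 + 0.84 + 1.40 + 3.38 + 3.43 + 1.30 + 2.07) / 8 = 19.0300 / 8 = 2.3788
UCL_R = D₄·R̄ = 1.816 × 2.3788 = 4.3198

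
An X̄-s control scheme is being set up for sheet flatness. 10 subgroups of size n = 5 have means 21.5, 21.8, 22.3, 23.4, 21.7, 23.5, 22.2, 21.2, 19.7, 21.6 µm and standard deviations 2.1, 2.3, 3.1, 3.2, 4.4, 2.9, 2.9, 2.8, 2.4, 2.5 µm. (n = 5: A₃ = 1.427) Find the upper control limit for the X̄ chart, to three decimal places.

X̄̄ = (21.5 + 21.8 + 22.3 + 23.4 + 21.7 + 23.5 + 22.2 + 21.2 + 19.7 + 21.6) / 10 = 21.8900
s̄ = (2.1 + 2.3 + 3.1 + 3.2 + 4.4 + 2.9 + 2.9 + 2.8 + 2.4 + 2.5) / 10 = 2.8600
UCL = X̄̄ + A₃·s̄ = 21.8900 + 1.427 × 2.8600 = 25.9712

25.971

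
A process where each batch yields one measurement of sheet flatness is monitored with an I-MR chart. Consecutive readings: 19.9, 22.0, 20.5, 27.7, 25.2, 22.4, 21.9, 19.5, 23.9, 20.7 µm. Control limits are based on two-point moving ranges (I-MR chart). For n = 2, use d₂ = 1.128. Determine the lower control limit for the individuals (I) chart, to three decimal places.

X̄ = (19.9 + 22.0 + 20.5 + 27.7 + 25.2 + 22.4 + 21.9 + 19.5 + 23.9 + 20.7) / 10 = 22.3700
Moving ranges: 2.1, 1.5, 7.2, 2.5, 2.8, 0.5, 2.4, 4.4, 3.2; M̄R̄ = 26.6000 / 9 = 2.9556
LCL = X̄ − 3·M̄R̄/d₂ = 22.3700 − 3 × 2.9556 / 1.128 = 14.5095

14.509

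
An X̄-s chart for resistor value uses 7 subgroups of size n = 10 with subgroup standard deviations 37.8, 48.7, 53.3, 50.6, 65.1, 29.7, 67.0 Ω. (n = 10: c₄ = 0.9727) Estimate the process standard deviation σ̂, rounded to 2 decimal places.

s̄ = (37.8 + 48.7 + 53.3 + 50.6 + 65.1 + 29.7 + 67.0) / 7 = 50.3143
σ̂ = s̄ / c₄ = 50.3143 / 0.9727 = 51.7264

51.73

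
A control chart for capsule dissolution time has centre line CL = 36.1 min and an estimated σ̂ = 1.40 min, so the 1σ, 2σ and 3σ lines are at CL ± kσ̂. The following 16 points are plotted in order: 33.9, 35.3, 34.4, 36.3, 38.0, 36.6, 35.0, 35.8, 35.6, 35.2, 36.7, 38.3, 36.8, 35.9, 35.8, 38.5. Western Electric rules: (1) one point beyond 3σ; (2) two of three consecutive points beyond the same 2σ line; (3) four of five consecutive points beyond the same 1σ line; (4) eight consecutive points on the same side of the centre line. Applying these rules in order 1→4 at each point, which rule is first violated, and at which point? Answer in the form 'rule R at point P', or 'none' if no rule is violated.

none

Zone of each point (C = within 1σ̂, B = 1σ̂–2σ̂, A = 2σ̂–3σ̂, * = beyond 3σ̂; sign = side of CL): 1:-B, 2:-C, 3:-B, 4:+C, 5:+B, 6:+C, 7:-C, 8:-C, 9:-C, 10:-C, 11:+C, 12:+B, 13:+C, 14:-C, 15:-C, 16:+B
No rule fires across all 16 points.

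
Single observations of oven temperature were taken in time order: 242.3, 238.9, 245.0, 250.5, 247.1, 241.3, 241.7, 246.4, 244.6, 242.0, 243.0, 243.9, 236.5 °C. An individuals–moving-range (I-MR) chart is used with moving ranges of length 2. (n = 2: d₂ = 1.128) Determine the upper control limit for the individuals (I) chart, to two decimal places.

X̄ = (242.3 + 238.9 + 245.0 + 250.5 + 247.1 + 241.3 + 241.7 + 246.4 + 244.6 + 242.0 + 243.0 + 243.9 + 236.5) / 13 = 243.3231
Moving ranges: 3.4, 6.1, 5.5, 3.4, 5.8, 0.4, 4.7, 1.8, 2.6, 1.0, 0.9, 7.4; M̄R̄ = 43.0000 / 12 = 3.5833
UCL = X̄ + 3·M̄R̄/d₂ = 243.3231 + 3 × 3.5833 / 1.128 = 252.8532

252.85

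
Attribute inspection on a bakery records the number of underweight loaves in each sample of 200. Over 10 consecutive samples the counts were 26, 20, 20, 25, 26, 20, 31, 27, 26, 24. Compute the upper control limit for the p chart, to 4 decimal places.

0.1921

p̄ = Σdᵢ / (k·n) = 245 / (10 × 200) = 0.12250
UCL = p̄ + 3·√(p̄(1−p̄)/n) = 0.12250 + 3 × √(0.12250×0.87750/200) = 0.12250 + 3 × 0.02318 = 0.19205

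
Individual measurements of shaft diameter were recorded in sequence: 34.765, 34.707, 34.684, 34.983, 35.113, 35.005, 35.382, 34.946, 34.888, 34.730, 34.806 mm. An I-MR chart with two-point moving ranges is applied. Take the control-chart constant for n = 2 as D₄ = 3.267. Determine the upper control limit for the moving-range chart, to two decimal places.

0.56

Moving ranges: 0.058, 0.023, 0.299, 0.130, 0.108, 0.377, 0.436, 0.058, 0.158, 0.076; M̄R̄ = 1.7230 / 10 = 0.1723
UCL_MR = D₄·M̄R̄ = 3.267 × 0.1723 = 0.5629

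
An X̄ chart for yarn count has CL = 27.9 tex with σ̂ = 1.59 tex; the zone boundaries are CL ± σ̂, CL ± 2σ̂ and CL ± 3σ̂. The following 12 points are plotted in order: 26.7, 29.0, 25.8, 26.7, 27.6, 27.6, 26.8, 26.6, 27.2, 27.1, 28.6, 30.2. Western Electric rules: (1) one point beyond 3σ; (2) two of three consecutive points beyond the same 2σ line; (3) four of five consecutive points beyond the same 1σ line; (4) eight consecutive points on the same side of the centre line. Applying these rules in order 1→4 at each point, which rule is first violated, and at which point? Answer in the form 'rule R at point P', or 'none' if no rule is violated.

rule 4 at point 10

Zone of each point (C = within 1σ̂, B = 1σ̂–2σ̂, A = 2σ̂–3σ̂, * = beyond 3σ̂; sign = side of CL): 1:-C, 2:+C, 3:-B, 4:-C, 5:-C, 6:-C, 7:-C, 8:-C, 9:-C, 10:-C, 11:+C, 12:+B
Rule 4 (eight consecutive points on the same side of the centre line) is satisfied at point 10.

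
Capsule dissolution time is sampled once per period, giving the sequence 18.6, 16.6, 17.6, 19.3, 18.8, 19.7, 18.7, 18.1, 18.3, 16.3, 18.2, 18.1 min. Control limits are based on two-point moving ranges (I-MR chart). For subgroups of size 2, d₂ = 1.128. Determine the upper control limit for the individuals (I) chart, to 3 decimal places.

X̄ = (18.6 + 16.6 + 17.6 + 19.3 + 18.8 + 19.7 + 18.7 + 18.1 + 18.3 + 16.3 + 18.2 + 18.1) / 12 = 18.1917
Moving ranges: 2.0, 1.0, 1.7, 0.5, 0.9, 1.0, 0.6, 0.2, 2.0, 1.9, 0.1; M̄R̄ = 11.9000 / 11 = 1.0818
UCL = X̄ + 3·M̄R̄/d₂ = 18.1917 + 3 × 1.0818 / 1.128 = 21.0688

21.069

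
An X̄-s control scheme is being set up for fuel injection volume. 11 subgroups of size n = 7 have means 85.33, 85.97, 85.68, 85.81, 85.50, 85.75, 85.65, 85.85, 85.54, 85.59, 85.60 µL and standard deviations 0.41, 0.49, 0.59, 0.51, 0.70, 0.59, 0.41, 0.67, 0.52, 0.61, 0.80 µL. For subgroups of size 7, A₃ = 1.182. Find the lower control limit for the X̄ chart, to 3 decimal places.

84.984

X̄̄ = (85.33 + 85.97 + 85.68 + 85.81 + 85.50 + 85.75 + 85.65 + 85.85 + 85.54 + 85.59 + 85.60) / 11 = 85.6609
s̄ = (0.41 + 0.49 + 0.59 + 0.51 + 0.70 + 0.59 + 0.41 + 0.67 + 0.52 + 0.61 + 0.80) / 11 = 0.5727
LCL = X̄̄ − A₃·s̄ = 85.6609 − 1.182 × 0.5727 = 84.9839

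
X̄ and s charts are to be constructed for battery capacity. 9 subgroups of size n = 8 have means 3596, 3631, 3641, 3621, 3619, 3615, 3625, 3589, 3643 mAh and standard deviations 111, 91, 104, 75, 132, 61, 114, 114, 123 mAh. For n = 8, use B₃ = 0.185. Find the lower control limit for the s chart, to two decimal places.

s̄ = (111 + 91 + 104 + 75 + 132 + 61 + 114 + 114 + 123) / 9 = 102.7778
LCL_s = B₃·s̄ = 0.185 × 102.7778 = 19.0139

19.01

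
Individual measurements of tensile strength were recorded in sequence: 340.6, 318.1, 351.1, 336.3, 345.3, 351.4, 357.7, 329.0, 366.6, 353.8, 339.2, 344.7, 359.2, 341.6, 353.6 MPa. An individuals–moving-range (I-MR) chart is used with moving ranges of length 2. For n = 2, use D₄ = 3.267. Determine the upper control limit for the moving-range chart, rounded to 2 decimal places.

Moving ranges: 22.5, 33.0, 14.8, 9.0, 6.1, 6.3, 28.7, 37.6, 12.8, 14.6, 5.5, 14.5, 17.6, 12.0; M̄R̄ = 235.0000 / 14 = 16.7857
UCL_MR = D₄·M̄R̄ = 3.267 × 16.7857 = 54.8389

54.84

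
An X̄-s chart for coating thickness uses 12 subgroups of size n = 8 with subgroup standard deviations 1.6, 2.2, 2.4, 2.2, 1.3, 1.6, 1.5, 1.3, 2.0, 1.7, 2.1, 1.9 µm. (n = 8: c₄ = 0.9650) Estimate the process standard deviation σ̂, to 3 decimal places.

1.883

s̄ = (1.6 + 2.2 + 2.4 + 2.2 + 1.3 + 1.6 + 1.5 + 1.3 + 2.0 + 1.7 + 2.1 + 1.9) / 12 = 1.8167
σ̂ = s̄ / c₄ = 1.8167 / 0.9650 = 1.8826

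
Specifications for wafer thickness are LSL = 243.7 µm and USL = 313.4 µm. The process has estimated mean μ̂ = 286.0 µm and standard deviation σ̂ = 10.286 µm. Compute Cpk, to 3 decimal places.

Cpu = (USL − μ̂) / (3σ̂) = (313.4 − 286.0) / (3 × 10.286) = 0.8879; Cpl = (μ̂ − LSL) / (3σ̂) = (286.0 − 243.7) / (3 × 10.286) = 1.3708; Cpk = min(Cpu, Cpl) = 0.8879

0.888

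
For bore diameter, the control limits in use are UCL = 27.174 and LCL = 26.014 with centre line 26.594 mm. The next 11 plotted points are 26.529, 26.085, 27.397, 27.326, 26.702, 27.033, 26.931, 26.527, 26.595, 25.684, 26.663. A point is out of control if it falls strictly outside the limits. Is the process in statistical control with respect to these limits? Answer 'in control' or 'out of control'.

out of control

Compare each point to [26.014, 27.174]: sample 3 = 27.397 > UCL; sample 4 = 27.326 > UCL; sample 10 = 25.684 < LCL.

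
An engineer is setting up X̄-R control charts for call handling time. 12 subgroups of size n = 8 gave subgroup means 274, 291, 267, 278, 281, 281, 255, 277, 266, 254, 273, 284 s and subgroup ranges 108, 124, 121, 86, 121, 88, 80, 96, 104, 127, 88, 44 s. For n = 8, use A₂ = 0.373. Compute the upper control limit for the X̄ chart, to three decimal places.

X̄̄ = (274 + 291 + 267 + 278 + 281 + 281 + 255 + 277 + 266 + 254 + 273 + 284) / 12 = 3281.0000 / 12 = 273.4167
R̄ = (108 + 124 + 121 + 86 + 121 + 88 + 80 + 96 + 104 + 127 + 88 + 44) / 12 = 1187.0000 / 12 = 98.9167
UCL = X̄̄ + A₂·R̄ = 273.4167 + 0.373 × 98.9167 = 310.3126

310.313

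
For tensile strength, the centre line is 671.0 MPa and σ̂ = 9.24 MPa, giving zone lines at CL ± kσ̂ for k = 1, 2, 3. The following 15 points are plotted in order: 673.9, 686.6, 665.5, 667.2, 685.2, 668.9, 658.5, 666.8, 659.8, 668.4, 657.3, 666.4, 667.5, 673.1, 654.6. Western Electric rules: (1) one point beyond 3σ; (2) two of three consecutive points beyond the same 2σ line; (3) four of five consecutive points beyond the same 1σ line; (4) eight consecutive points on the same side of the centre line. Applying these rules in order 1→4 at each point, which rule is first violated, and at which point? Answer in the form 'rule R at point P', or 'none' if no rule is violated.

Zone of each point (C = within 1σ̂, B = 1σ̂–2σ̂, A = 2σ̂–3σ̂, * = beyond 3σ̂; sign = side of CL): 1:+C, 2:+B, 3:-C, 4:-C, 5:+B, 6:-C, 7:-B, 8:-C, 9:-B, 10:-C, 11:-B, 12:-C, 13:-C, 14:+C, 15:-B
Rule 4 (eight consecutive points on the same side of the centre line) is satisfied at point 13.

rule 4 at point 13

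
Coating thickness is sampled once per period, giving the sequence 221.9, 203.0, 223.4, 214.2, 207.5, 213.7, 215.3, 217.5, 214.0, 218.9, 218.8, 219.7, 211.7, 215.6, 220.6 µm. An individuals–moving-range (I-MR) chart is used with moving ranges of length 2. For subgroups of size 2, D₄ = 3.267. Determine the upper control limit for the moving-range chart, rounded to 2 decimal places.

21.35

Moving ranges: 18.9, 20.4, 9.2, 6.7, 6.2, 1.6, 2.2, 3.5, 4.9, 0.1, 0.9, 8.0, 3.9, 5.0; M̄R̄ = 91.5000 / 14 = 6.5357
UCL_MR = D₄·M̄R̄ = 3.267 × 6.5357 = 21.3522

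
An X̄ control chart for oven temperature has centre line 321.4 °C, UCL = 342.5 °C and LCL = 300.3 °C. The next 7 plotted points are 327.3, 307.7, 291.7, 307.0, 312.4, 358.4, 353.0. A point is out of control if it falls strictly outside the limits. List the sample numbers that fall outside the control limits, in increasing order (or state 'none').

3, 6, 7

Compare each point to [300.3, 342.5]: sample 3 = 291.7 < LCL; sample 6 = 358.4 > UCL; sample 7 = 353.0 > UCL.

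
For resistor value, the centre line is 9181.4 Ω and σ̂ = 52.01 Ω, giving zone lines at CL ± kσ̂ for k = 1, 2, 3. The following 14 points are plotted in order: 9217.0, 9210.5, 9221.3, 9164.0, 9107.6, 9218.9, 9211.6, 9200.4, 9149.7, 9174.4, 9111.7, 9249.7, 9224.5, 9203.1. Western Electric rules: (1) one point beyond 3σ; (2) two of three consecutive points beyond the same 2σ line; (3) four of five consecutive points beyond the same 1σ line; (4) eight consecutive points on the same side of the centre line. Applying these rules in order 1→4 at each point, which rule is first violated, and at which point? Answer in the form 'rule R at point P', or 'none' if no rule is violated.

none

Zone of each point (C = within 1σ̂, B = 1σ̂–2σ̂, A = 2σ̂–3σ̂, * = beyond 3σ̂; sign = side of CL): 1:+C, 2:+C, 3:+C, 4:-C, 5:-B, 6:+C, 7:+C, 8:+C, 9:-C, 10:-C, 11:-B, 12:+B, 13:+C, 14:+C
No rule fires across all 14 points.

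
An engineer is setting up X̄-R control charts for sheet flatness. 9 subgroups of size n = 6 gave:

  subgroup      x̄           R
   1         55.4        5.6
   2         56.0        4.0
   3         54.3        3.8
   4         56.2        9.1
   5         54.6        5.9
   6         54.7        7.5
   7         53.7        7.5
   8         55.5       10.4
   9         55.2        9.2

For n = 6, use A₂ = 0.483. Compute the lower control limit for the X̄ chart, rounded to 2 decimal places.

51.69

X̄̄ = (55.4 + 56.0 + 54.3 + 56.2 + 54.6 + 54.7 + 53.7 + 55.5 + 55.2) / 9 = 495.6000 / 9 = 55.0667
R̄ = (5.6 + 4.0 + 3.8 + 9.1 + 5.9 + 7.5 + 7.5 + 10.4 + 9.2) / 9 = 63.0000 / 9 = 7.0000
LCL = X̄̄ − A₂·R̄ = 55.0667 − 0.483 × 7.0000 = 51.6857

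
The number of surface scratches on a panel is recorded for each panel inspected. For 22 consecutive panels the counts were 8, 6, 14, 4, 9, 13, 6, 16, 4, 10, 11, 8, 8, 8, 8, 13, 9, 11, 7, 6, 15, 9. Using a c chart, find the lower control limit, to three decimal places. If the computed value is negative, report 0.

c̄ = (8 + 6 + 14 + 4 + 9 + 13 + 6 + 16 + 4 + 10 + 11 + 8 + 8 + 8 + 8 + 13 + 9 + 11 + 7 + 6 + 15 + 9) / 22 = 203 / 22 = 9.2273
LCL = c̄ − 3√c̄ = 9.2273 − 3 × 3.0376 = 0.1143

0.114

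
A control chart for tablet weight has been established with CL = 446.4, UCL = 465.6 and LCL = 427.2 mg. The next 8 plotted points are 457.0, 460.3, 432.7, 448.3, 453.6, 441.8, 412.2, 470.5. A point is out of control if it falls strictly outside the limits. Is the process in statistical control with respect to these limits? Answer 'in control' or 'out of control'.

Compare each point to [427.2, 465.6]: sample 7 = 412.2 < LCL; sample 8 = 470.5 > UCL.

out of control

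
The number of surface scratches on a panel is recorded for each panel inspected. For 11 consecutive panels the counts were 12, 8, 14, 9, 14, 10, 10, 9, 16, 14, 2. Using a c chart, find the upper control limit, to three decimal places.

c̄ = (12 + 8 + 14 + 9 + 14 + 10 + 10 + 9 + 16 + 14 + 2) / 11 = 118 / 11 = 10.7273
UCL = c̄ + 3√c̄ = 10.7273 + 3 × √10.7273 = 10.7273 + 3 × 3.2753 = 20.5530

20.553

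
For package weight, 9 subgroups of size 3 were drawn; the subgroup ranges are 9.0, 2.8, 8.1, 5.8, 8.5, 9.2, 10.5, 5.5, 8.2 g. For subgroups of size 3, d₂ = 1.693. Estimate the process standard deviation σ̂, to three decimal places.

4.437

R̄ = (9.0 + 2.8 + 8.1 + 5.8 + 8.5 + 9.2 + 10.5 + 5.5 + 8.2) / 9 = 7.5111
σ̂ = R̄ / d₂ = 7.5111 / 1.693 = 4.4366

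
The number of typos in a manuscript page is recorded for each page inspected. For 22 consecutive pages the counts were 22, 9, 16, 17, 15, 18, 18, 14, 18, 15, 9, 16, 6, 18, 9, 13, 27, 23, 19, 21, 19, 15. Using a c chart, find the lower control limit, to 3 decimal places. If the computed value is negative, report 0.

4.142

c̄ = (22 + 9 + 16 + 17 + 15 + 18 + 18 + 14 + 18 + 15 + 9 + 16 + 6 + 18 + 9 + 13 + 27 + 23 + 19 + 21 + 19 + 15) / 22 = 357 / 22 = 16.2273
LCL = c̄ − 3√c̄ = 16.2273 − 3 × 4.0283 = 4.1423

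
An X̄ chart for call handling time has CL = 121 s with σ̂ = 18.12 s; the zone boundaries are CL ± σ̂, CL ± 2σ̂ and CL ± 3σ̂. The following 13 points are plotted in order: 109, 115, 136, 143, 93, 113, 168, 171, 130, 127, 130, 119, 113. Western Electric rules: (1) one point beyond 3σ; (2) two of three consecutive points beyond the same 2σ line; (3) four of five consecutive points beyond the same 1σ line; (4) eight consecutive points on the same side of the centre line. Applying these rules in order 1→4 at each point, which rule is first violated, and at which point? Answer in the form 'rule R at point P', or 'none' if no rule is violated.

rule 2 at point 8

Zone of each point (C = within 1σ̂, B = 1σ̂–2σ̂, A = 2σ̂–3σ̂, * = beyond 3σ̂; sign = side of CL): 1:-C, 2:-C, 3:+C, 4:+B, 5:-B, 6:-C, 7:+A, 8:+A, 9:+C, 10:+C, 11:+C, 12:-C, 13:-C
Rule 2 (two of three consecutive points beyond the same 2σ limit) is satisfied at point 8.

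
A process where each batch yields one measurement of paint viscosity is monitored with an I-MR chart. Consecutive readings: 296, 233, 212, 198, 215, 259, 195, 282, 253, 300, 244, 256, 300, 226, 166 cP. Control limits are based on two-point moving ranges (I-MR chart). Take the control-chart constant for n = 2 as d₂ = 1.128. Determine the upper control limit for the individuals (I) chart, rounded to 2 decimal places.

X̄ = (296 + 233 + 212 + 198 + 215 + 259 + 195 + 282 + 253 + 300 + 244 + 256 + 300 + 226 + 166) / 15 = 242.3333
Moving ranges: 63, 21, 14, 17, 44, 64, 87, 29, 47, 56, 12, 44, 74, 60; M̄R̄ = 632.0000 / 14 = 45.1429
UCL = X̄ + 3·M̄R̄/d₂ = 242.3333 + 3 × 45.1429 / 1.128 = 362.3941

362.39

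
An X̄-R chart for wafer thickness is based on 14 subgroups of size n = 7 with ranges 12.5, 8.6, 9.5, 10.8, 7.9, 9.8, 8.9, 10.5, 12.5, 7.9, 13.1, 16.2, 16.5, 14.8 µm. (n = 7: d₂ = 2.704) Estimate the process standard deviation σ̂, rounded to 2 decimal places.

R̄ = (12.5 + 8.6 + 9.5 + 10.8 + 7.9 + 9.8 + 8.9 + 10.5 + 12.5 + 7.9 + 13.1 + 16.2 + 16.5 + 14.8) / 14 = 11.3929
σ̂ = R̄ / d₂ = 11.3929 / 2.704 = 4.2133

4.21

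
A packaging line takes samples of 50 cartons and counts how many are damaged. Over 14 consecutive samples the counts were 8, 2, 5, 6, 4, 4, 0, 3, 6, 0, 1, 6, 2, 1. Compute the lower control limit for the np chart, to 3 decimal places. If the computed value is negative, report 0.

0.000

p̄ = Σdᵢ / (k·n) = 48 / (14 × 50) = 0.06857
LCL = np̄ − 3·√(np̄(1−p̄)) = 3.4286 − 3 × 1.7870 = -1.9325 → 0 (negative, so LCL = 0)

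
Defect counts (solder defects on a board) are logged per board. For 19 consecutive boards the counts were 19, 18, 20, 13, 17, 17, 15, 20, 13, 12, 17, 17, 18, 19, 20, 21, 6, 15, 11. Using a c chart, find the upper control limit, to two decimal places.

28.29

c̄ = (19 + 18 + 20 + 13 + 17 + 17 + 15 + 20 + 13 + 12 + 17 + 17 + 18 + 19 + 20 + 21 + 6 + 15 + 11) / 19 = 308 / 19 = 16.2105
UCL = c̄ + 3√c̄ = 16.2105 + 3 × √16.2105 = 16.2105 + 3 × 4.0262 = 28.2892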